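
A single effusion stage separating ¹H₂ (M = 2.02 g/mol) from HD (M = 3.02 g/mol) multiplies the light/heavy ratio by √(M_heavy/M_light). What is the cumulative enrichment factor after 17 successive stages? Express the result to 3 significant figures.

30.5

Each stage multiplies the ratio by α = √(3.02/2.02), so after 17 stages the overall factor is α^17 = (3.02/2.02)^(17/2).
= 1.49505^(17/2) = 30.5.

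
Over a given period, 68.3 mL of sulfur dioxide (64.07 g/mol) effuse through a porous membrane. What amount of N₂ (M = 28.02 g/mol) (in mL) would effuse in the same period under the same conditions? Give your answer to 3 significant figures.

By Graham's law, rate_N₂/rate_SO₂ = √(M_SO₂/M_N₂) = √(64.07/28.02) = √2.287 = 1.512.
So the volume for N₂ is 68.3 × 1.512 = 103 mL.

103 mL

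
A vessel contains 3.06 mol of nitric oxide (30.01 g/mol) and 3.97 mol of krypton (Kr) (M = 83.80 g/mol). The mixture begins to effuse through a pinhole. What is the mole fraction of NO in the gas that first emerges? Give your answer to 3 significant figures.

0.563

The effusion rate of species i is ∝ p_i/√M_i ∝ n_i/√M_i.
x_NO(eff) = (n_NO/√M_NO) / (n_NO/√M_NO + n_Kr/√M_Kr)
= (3.06/√30.01) / (3.06/√30.01 + 3.97/√83.80) = 0.5586/(0.5586 + 0.4337) = 0.563.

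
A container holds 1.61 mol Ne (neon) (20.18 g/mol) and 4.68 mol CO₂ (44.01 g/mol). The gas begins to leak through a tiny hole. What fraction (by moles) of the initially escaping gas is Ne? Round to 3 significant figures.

0.337

Effusion rate of each component ∝ n_i/√M_i (partial pressure × 1/√M).
Mole fraction of Ne in the effusate = (n_Ne/√M_Ne) / (n_Ne/√M_Ne + n_CO₂/√M_CO₂)
= (1.61/√20.18) / (1.61/√20.18 + 4.68/√44.01) = 0.3584/(0.3584 + 0.7055) = 0.337.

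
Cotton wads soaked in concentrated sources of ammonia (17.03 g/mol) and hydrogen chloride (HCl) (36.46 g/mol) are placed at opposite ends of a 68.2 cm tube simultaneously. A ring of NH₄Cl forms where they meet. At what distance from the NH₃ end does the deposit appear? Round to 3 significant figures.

In equal time, each gas travels a distance ∝ its rate ∝ 1/√M, so d_NH₃/d_HCl = √(M_HCl/M_NH₃) = √(36.46/17.03) = 1.463.
With d_NH₃ + d_HCl = 68.2 cm, d_HCl = 68.2/(1 + 1.463) = 27.69 cm.
d_NH₃ = 68.2 − 27.69 = 40.5 cm.

40.5 cm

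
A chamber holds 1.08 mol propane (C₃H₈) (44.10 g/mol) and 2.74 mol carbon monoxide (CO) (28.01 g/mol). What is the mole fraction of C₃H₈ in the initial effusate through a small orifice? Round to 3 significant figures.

0.239

Each component's effusion rate ∝ (its partial pressure)·(1/√M) ∝ n_i/√M_i.
So x_C₃H₈ in the escaping gas = (n_C₃H₈/√M_C₃H₈) / Σ(n_i/√M_i)
= (1.08/√44.10) / (1.08/√44.10 + 2.74/√28.01) = 0.1626/(0.1626 + 0.5177) = 0.239.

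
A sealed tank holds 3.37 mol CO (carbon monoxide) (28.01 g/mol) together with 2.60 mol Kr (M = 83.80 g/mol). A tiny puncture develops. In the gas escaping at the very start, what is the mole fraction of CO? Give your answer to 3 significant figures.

Effusion rate of each component ∝ n_i/√M_i (partial pressure × 1/√M).
Mole fraction of CO in the effusate = (n_CO/√M_CO) / (n_CO/√M_CO + n_Kr/√M_Kr)
= (3.37/√28.01) / (3.37/√28.01 + 2.60/√83.80) = 0.6368/(0.6368 + 0.2840) = 0.692.

0.692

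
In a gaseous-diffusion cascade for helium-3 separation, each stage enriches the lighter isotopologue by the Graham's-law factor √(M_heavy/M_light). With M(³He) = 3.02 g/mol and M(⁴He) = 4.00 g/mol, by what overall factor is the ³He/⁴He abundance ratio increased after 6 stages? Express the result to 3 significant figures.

Each stage multiplies the ratio by α = √(4.00/3.02), so after 6 stages the overall factor is α^6 = (4.00/3.02)^(6/2).
= 1.32450^3 = 2.32.

2.32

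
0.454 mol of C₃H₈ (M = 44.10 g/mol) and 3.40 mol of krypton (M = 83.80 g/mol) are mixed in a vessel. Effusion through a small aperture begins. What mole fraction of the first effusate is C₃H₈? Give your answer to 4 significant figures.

0.1555

Rate_i ∝ x_i/√M_i (Graham's law weighted by mole fraction), so the effusate composition follows n_i/√M_i.
Mole fraction of C₃H₈ in the effusate = (n_C₃H₈/√M_C₃H₈) / (n_C₃H₈/√M_C₃H₈ + n_Kr/√M_Kr)
= (0.454/√44.10) / (0.454/√44.10 + 3.40/√83.80) = 0.06837/(0.06837 + 0.3714) = 0.1555.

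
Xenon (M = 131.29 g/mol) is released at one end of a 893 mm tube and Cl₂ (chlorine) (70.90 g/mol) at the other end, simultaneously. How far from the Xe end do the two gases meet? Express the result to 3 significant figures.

378 mm

Graham's law gives d_Xe/d_Cl₂ = rate_Xe/rate_Cl₂ = √(M_Cl₂/M_Xe) = √(70.90/131.29) = 0.7349.
With d_Xe + d_Cl₂ = 893 mm, d_Cl₂ = 893/(1 + 0.7349) = 514.7 mm.
d_Xe = 893 − 514.7 = 378 mm.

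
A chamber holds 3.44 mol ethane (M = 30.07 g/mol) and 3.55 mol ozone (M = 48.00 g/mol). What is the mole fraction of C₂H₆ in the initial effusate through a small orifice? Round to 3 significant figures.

0.550

The effusion rate of species i is ∝ p_i/√M_i ∝ n_i/√M_i.
So x_C₂H₆ in the escaping gas = (n_C₂H₆/√M_C₂H₆) / Σ(n_i/√M_i)
= (3.44/√30.07) / (3.44/√30.07 + 3.55/√48.00) = 0.6273/(0.6273 + 0.5124) = 0.550.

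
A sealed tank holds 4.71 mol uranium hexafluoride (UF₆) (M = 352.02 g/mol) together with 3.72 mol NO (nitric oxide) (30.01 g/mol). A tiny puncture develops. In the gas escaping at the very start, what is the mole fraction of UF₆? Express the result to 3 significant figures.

0.270

Effusion rate of each component ∝ n_i/√M_i (partial pressure × 1/√M).
Mole fraction of UF₆ in the effusate = (n_UF₆/√M_UF₆) / (n_UF₆/√M_UF₆ + n_NO/√M_NO)
= (4.71/√352.02) / (4.71/√352.02 + 3.72/√30.01) = 0.2510/(0.2510 + 0.6791) = 0.270.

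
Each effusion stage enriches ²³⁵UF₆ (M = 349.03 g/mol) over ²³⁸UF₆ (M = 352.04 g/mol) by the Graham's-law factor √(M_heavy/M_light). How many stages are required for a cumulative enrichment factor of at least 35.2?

830

Per stage α = (352.04/349.03)^(1/2) = 1.00862^0.5, giving ln α = 0.004293.
Need α^N ≥ 35.2 ⇒ N ≥ ln(35.2) / ln α = 3.561 / 0.004293 = 829.41.
So at least 830 stages are needed.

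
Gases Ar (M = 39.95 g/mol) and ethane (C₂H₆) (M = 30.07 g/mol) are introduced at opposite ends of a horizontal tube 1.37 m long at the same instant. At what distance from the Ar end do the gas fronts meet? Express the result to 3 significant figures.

0.636 m

In equal time, each gas travels a distance ∝ its rate ∝ 1/√M, so d_Ar/d_C₂H₆ = √(M_C₂H₆/M_Ar) = √(30.07/39.95) = 0.8676.
With d_Ar + d_C₂H₆ = 1.37 m, d_C₂H₆ = 1.37/(1 + 0.8676) = 0.7336 m.
d_Ar = 1.37 − 0.7336 = 0.636 m.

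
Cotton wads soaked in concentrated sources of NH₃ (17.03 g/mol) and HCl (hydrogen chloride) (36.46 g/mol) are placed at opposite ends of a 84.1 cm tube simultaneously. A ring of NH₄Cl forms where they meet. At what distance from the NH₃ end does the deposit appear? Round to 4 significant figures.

Graham's law gives d_NH₃/d_HCl = rate_NH₃/rate_HCl = √(M_HCl/M_NH₃) = √(36.46/17.03) = 1.463.
With d_NH₃ + d_HCl = 84.1 cm, d_HCl = 84.1/(1 + 1.463) = 34.14 cm.
d_NH₃ = 84.1 − 34.14 = 49.96 cm.

49.96 cm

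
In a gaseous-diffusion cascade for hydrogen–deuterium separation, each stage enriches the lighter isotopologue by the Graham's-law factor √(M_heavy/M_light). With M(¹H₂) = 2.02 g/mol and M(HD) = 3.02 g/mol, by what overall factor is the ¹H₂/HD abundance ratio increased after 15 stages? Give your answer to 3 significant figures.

20.4

After 15 stages the ratio has grown by (√(3.02/2.02))^15 = (3.02/2.02)^(15/2).
= 1.49505^(15/2) = 20.4.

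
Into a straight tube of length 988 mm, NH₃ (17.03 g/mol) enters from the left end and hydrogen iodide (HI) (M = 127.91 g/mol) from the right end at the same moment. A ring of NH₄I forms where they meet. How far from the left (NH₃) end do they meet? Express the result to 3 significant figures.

In equal time, each gas travels a distance ∝ its rate ∝ 1/√M, so d_NH₃/d_HI = √(M_HI/M_NH₃) = √(127.91/17.03) = 2.741.
With d_NH₃ + d_HI = 988 mm, d_HI = 988/(1 + 2.741) = 264.1 mm.
d_NH₃ = 988 − 264.1 = 724 mm.

724 mm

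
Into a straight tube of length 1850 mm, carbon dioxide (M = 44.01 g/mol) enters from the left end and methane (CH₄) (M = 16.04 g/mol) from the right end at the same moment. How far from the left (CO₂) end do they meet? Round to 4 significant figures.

Graham's law gives d_CO₂/d_CH₄ = rate_CO₂/rate_CH₄ = √(M_CH₄/M_CO₂) = √(16.04/44.01) = 0.6037.
With d_CO₂ + d_CH₄ = 1850 mm, d_CH₄ = 1850/(1 + 0.6037) = 1154 mm.
d_CO₂ = 1850 − 1154 = 696.4 mm.

696.4 mm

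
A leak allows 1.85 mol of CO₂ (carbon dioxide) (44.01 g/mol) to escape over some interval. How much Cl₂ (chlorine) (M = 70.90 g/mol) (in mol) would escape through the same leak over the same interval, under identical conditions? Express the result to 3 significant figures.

By Graham's law, rate_Cl₂/rate_CO₂ = √(M_CO₂/M_Cl₂) = √(44.01/70.90) = √0.6207 = 0.7879.
So the amount for Cl₂ is 1.85 × 0.7879 = 1.46 mol.

1.46 mol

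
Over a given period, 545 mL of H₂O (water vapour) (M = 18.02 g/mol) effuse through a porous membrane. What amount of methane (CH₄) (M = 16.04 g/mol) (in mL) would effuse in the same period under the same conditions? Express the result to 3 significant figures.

578 mL

By Graham's law, rate_CH₄/rate_H₂O = √(M_H₂O/M_CH₄) = √(18.02/16.04) = √1.123 = 1.060.
So the volume for CH₄ is 545 × 1.060 = 578 mL.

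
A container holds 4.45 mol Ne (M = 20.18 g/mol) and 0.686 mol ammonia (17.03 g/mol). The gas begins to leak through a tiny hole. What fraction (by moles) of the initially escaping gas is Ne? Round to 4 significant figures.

0.8563

Each component's effusion rate ∝ (its partial pressure)·(1/√M) ∝ n_i/√M_i.
So x_Ne in the escaping gas = (n_Ne/√M_Ne) / Σ(n_i/√M_i)
= (4.45/√20.18) / (4.45/√20.18 + 0.686/√17.03) = 0.9906/(0.9906 + 0.1662) = 0.8563.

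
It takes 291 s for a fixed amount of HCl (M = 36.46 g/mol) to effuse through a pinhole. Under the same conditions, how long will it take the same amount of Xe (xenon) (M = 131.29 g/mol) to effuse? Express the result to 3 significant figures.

552 s

Since effusion rate ∝ 1/√M, t_Xe/t_HCl = √(M_Xe/M_HCl) = √(131.29/36.46) = √3.601 = 1.898.
So the time for Xe is 291 × 1.898 = 552 s.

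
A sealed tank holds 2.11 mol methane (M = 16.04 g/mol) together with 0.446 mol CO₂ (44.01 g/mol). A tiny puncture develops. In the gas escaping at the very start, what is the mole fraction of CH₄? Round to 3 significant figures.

0.887

The effusion rate of species i is ∝ p_i/√M_i ∝ n_i/√M_i.
x_CH₄(eff) = (n_CH₄/√M_CH₄) / (n_CH₄/√M_CH₄ + n_CO₂/√M_CO₂)
= (2.11/√16.04) / (2.11/√16.04 + 0.446/√44.01) = 0.5268/(0.5268 + 0.06723) = 0.887.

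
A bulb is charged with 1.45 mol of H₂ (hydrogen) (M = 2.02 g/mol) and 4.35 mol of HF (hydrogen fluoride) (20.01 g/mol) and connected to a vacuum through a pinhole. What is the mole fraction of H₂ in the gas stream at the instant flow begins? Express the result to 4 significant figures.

Each component's effusion rate ∝ (its partial pressure)·(1/√M) ∝ n_i/√M_i.
So x_H₂ in the escaping gas = (n_H₂/√M_H₂) / Σ(n_i/√M_i)
= (1.45/√2.02) / (1.45/√2.02 + 4.35/√20.01) = 1.020/(1.020 + 0.9724) = 0.5120.

0.5120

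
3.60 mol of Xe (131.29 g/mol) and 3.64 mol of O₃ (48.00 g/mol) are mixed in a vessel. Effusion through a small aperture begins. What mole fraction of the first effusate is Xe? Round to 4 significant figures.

Each component's effusion rate ∝ (its partial pressure)·(1/√M) ∝ n_i/√M_i.
So x_Xe in the escaping gas = (n_Xe/√M_Xe) / Σ(n_i/√M_i)
= (3.60/√131.29) / (3.60/√131.29 + 3.64/√48.00) = 0.3142/(0.3142 + 0.5254) = 0.3742.

0.3742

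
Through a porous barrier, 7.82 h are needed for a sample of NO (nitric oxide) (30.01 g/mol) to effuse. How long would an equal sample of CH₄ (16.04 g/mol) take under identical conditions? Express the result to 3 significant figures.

Since effusion rate ∝ 1/√M, t_CH₄/t_NO = √(M_CH₄/M_NO) = √(16.04/30.01) = √0.5345 = 0.7311.
So the time for CH₄ is 7.82 × 0.7311 = 5.72 h.

5.72 h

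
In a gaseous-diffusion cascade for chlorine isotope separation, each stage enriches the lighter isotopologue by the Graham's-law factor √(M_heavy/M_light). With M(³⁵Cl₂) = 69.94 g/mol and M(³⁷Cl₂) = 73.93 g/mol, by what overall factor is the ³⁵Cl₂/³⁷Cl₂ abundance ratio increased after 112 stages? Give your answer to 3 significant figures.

After 112 stages the ratio has grown by (√(73.93/69.94))^112 = (73.93/69.94)^(112/2).
= 1.05705^56 = 22.4.

22.4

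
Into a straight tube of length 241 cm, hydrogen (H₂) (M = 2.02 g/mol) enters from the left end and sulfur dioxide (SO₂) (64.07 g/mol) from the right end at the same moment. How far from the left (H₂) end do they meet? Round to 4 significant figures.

The fronts meet when d_H₂ + d_SO₂ = L with d_H₂/d_SO₂ = √(M_SO₂/M_H₂) (Graham's law). Here √(M_SO₂/M_H₂) = √(64.07/2.02) = 5.632.
With d_H₂ + d_SO₂ = 241 cm, d_SO₂ = 241/(1 + 5.632) = 36.34 cm.
d_H₂ = 241 − 36.34 = 204.7 cm.

204.7 cm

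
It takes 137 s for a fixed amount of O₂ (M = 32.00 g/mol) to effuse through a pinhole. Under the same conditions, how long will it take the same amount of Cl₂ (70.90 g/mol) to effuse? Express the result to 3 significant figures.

Since effusion rate ∝ 1/√M, t_Cl₂/t_O₂ = √(M_Cl₂/M_O₂) = √(70.90/32.00) = √2.216 = 1.488.
So the time for Cl₂ is 137 × 1.488 = 204 s.

204 s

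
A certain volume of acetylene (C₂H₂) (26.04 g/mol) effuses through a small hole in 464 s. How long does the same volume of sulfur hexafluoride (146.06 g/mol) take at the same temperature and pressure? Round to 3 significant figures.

1100 s

Using Graham's law: t_SF₆/t_C₂H₂ = √(M_SF₆/M_C₂H₂) = √(146.06/26.04) = √5.609 = 2.368.
So the time for SF₆ is 464 × 2.368 = 1100 s.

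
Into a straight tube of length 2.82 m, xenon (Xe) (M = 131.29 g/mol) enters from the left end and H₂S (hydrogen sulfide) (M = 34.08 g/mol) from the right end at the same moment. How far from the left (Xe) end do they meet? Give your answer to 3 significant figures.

The fronts meet when d_Xe + d_H₂S = L with d_Xe/d_H₂S = √(M_H₂S/M_Xe) (Graham's law). Here √(M_H₂S/M_Xe) = √(34.08/131.29) = 0.5095.
With d_Xe + d_H₂S = 2.82 m, d_H₂S = 2.82/(1 + 0.5095) = 1.868 m.
d_Xe = 2.82 − 1.868 = 0.952 m.

0.952 m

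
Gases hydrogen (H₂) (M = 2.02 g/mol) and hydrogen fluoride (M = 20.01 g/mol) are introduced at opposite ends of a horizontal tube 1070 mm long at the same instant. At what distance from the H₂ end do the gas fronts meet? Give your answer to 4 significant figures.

The fronts meet when d_H₂ + d_HF = L with d_H₂/d_HF = √(M_HF/M_H₂) (Graham's law). Here √(M_HF/M_H₂) = √(20.01/2.02) = 3.147.
With d_H₂ + d_HF = 1070 mm, d_HF = 1070/(1 + 3.147) = 258.0 mm.
d_H₂ = 1070 − 258.0 = 812.0 mm.

812.0 mm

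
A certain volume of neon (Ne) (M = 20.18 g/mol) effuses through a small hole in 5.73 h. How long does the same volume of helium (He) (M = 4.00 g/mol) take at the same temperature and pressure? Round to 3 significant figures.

2.55 h

Since effusion rate ∝ 1/√M, t_He/t_Ne = √(M_He/M_Ne) = √(4.00/20.18) = √0.1982 = 0.4452.
So the time for He is 5.73 × 0.4452 = 2.55 h.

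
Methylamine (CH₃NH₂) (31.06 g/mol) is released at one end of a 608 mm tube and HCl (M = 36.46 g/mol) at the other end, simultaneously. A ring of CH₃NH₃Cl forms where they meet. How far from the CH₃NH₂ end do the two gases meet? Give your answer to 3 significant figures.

316 mm

In equal time, each gas travels a distance ∝ its rate ∝ 1/√M, so d_CH₃NH₂/d_HCl = √(M_HCl/M_CH₃NH₂) = √(36.46/31.06) = 1.083.
With d_CH₃NH₂ + d_HCl = 608 mm, d_HCl = 608/(1 + 1.083) = 291.8 mm.
d_CH₃NH₂ = 608 − 291.8 = 316 mm.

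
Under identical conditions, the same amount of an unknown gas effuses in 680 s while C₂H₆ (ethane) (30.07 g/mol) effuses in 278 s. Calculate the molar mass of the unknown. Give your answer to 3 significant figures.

Graham's law gives t_X/t_C₂H₆ = √(M_X/M_C₂H₆).
680/278 = 2.446 = √(M_X/30.07)
M_X = 30.07 × 2.446² = 30.07 × 5.983 = 180 g/mol

180 g/mol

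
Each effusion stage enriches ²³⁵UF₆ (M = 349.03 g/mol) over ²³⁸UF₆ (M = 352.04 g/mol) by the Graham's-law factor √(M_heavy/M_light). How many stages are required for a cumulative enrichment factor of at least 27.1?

769

With α = √(352.04/349.03) per stage, ln α = ½ ln(1.00862) = 0.004293.
Need α^N ≥ 27.1 ⇒ N ≥ ln(27.1) / ln α = 3.300 / 0.004293 = 768.50.
Rounding up, N = 769 stages.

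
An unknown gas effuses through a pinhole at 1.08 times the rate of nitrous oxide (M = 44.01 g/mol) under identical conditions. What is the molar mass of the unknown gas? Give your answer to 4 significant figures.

37.73 g/mol

Since effusion rate ∝ 1/√M, rate_X/rate_N₂O = √(M_N₂O/M_X).
1.08 = √(44.01/M_X)
M_X = 44.01 / 1.08² = 44.01 / 1.166 = 37.73 g/mol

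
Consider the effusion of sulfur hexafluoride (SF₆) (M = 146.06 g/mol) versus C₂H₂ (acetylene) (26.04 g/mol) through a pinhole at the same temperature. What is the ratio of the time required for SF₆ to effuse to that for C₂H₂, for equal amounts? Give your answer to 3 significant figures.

Since effusion rate ∝ 1/√M, t_SF₆/t_C₂H₂ = √(M_SF₆/M_C₂H₂) = √(146.06/26.04) = √5.609 = 2.37.

2.37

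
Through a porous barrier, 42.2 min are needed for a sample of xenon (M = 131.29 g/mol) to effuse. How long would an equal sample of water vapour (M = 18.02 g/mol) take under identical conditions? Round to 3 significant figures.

By Graham's law, t_H₂O/t_Xe = √(M_H₂O/M_Xe) = √(18.02/131.29) = √0.1373 = 0.3705.
So the time for H₂O is 42.2 × 0.3705 = 15.6 min.

15.6 min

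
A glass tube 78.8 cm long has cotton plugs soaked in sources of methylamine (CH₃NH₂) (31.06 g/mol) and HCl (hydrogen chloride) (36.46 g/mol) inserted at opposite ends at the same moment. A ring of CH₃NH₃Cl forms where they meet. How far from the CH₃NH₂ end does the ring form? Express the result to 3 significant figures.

In equal time, each gas travels a distance ∝ its rate ∝ 1/√M, so d_CH₃NH₂/d_HCl = √(M_HCl/M_CH₃NH₂) = √(36.46/31.06) = 1.083.
With d_CH₃NH₂ + d_HCl = 78.8 cm, d_HCl = 78.8/(1 + 1.083) = 37.82 cm.
d_CH₃NH₂ = 78.8 − 37.82 = 41.0 cm.

41.0 cm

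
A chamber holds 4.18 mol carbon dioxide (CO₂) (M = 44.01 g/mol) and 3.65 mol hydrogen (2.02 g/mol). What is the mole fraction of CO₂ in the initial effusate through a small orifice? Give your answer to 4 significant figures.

The effusion rate of species i is ∝ p_i/√M_i ∝ n_i/√M_i.
x_CO₂(eff) = (n_CO₂/√M_CO₂) / (n_CO₂/√M_CO₂ + n_H₂/√M_H₂)
= (4.18/√44.01) / (4.18/√44.01 + 3.65/√2.02) = 0.6301/(0.6301 + 2.568) = 0.1970.

0.1970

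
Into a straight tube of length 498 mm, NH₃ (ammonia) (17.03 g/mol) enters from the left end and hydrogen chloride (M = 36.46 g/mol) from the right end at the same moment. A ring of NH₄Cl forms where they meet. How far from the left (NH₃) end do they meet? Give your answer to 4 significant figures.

295.8 mm

Distances travelled in equal time are proportional to diffusion rates, so d_NH₃/d_HCl = √(M_HCl/M_NH₃) = √(36.46/17.03) = 1.463.
With d_NH₃ + d_HCl = 498 mm, d_HCl = 498/(1 + 1.463) = 202.2 mm.
d_NH₃ = 498 − 202.2 = 295.8 mm.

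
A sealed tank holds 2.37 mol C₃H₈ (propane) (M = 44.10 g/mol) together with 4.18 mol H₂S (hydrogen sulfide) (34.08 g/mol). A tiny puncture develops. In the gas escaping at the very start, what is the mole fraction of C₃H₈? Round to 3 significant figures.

0.333

Effusion rate of each component ∝ n_i/√M_i (partial pressure × 1/√M).
x_C₃H₈(eff) = (n_C₃H₈/√M_C₃H₈) / (n_C₃H₈/√M_C₃H₈ + n_H₂S/√M_H₂S)
= (2.37/√44.10) / (2.37/√44.10 + 4.18/√34.08) = 0.3569/(0.3569 + 0.7160) = 0.333.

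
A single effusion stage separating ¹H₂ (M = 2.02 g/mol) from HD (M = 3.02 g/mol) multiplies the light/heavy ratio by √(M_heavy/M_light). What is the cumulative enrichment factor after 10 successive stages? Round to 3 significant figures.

After 10 stages the ratio has grown by (√(3.02/2.02))^10 = (3.02/2.02)^(10/2).
= 1.49505^5 = 7.47.

7.47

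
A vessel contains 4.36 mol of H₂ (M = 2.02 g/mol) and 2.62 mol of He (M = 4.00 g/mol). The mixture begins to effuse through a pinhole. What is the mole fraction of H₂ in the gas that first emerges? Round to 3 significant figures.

0.701

Rate_i ∝ x_i/√M_i (Graham's law weighted by mole fraction), so the effusate composition follows n_i/√M_i.
Mole fraction of H₂ in the effusate = (n_H₂/√M_H₂) / (n_H₂/√M_H₂ + n_He/√M_He)
= (4.36/√2.02) / (4.36/√2.02 + 2.62/√4.00) = 3.068/(3.068 + 1.310) = 0.701.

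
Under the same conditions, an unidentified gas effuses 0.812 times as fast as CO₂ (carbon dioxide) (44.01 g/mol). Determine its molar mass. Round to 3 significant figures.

66.7 g/mol

Graham's law gives rate_X/rate_CO₂ = √(M_CO₂/M_X).
0.812 = √(44.01/M_X)
M_X = 44.01 / 0.812² = 44.01 / 0.6593 = 66.7 g/mol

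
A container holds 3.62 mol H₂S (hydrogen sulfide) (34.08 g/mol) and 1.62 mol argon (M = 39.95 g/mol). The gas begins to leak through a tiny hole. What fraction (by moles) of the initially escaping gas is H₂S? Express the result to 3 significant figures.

0.708

Effusion rate of each component ∝ n_i/√M_i (partial pressure × 1/√M).
So x_H₂S in the escaping gas = (n_H₂S/√M_H₂S) / Σ(n_i/√M_i)
= (3.62/√34.08) / (3.62/√34.08 + 1.62/√39.95) = 0.6201/(0.6201 + 0.2563) = 0.708.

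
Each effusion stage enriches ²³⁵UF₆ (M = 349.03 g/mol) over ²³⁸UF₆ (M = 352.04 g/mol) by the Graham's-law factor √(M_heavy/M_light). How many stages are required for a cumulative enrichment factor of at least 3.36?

Per stage α = (352.04/349.03)^(1/2) = 1.00862^0.5, giving ln α = 0.004293.
Need α^N ≥ 3.36 ⇒ N ≥ ln(3.36) / ln α = 1.212 / 0.004293 = 282.28.
Rounding up, N = 283 stages.

283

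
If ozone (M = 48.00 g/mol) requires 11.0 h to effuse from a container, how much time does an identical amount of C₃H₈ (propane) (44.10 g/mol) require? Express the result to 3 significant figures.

10.5 h

From Graham's law, t_C₃H₈/t_O₃ = √(M_C₃H₈/M_O₃) = √(44.10/48.00) = √0.9188 = 0.9585.
So the time for C₃H₈ is 11.0 × 0.9585 = 10.5 h.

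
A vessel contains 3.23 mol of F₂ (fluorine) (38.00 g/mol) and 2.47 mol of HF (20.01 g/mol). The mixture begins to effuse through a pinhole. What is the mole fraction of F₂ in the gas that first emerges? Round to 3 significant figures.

0.487

Effusion rate of each component ∝ n_i/√M_i (partial pressure × 1/√M).
Mole fraction of F₂ in the effusate = (n_F₂/√M_F₂) / (n_F₂/√M_F₂ + n_HF/√M_HF)
= (3.23/√38.00) / (3.23/√38.00 + 2.47/√20.01) = 0.5240/(0.5240 + 0.5522) = 0.487.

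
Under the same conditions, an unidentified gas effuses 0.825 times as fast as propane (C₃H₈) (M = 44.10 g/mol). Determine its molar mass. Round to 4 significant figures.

64.79 g/mol

From Graham's law, rate_X/rate_C₃H₈ = √(M_C₃H₈/M_X).
0.825 = √(44.10/M_X)
M_X = 44.10 / 0.825² = 44.10 / 0.6806 = 64.79 g/mol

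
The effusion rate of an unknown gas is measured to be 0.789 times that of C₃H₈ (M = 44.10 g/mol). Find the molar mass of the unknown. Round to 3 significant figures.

70.8 g/mol

From Graham's law, rate_X/rate_C₃H₈ = √(M_C₃H₈/M_X).
0.789 = √(44.10/M_X)
M_X = 44.10 / 0.789² = 44.10 / 0.6225 = 70.8 g/mol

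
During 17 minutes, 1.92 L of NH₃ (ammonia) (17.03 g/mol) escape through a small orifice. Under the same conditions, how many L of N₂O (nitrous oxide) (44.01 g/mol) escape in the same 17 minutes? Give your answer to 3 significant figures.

1.19 L

Since effusion rate ∝ 1/√M, rate_N₂O/rate_NH₃ = √(M_NH₃/M_N₂O) = √(17.03/44.01) = √0.3870 = 0.6221.
So the volume for N₂O is 1.92 × 0.6221 = 1.19 L.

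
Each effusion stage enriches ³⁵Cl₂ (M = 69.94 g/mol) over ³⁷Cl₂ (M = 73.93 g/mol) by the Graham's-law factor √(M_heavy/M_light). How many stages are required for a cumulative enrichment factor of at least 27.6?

120

Single-stage factor α = √(73.93/69.94), so ln α = ½ ln(1.05705) = 0.02774.
Need α^N ≥ 27.6 ⇒ N ≥ ln(27.6) / ln α = 3.318 / 0.02774 = 119.60.
Rounding up, N = 120 stages.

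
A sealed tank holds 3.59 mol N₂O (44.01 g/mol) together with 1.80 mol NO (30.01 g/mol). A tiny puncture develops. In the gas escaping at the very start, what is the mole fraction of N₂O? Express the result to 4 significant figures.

0.6222

The effusion rate of species i is ∝ p_i/√M_i ∝ n_i/√M_i.
Mole fraction of N₂O in the effusate = (n_N₂O/√M_N₂O) / (n_N₂O/√M_N₂O + n_NO/√M_NO)
= (3.59/√44.01) / (3.59/√44.01 + 1.80/√30.01) = 0.5412/(0.5412 + 0.3286) = 0.6222.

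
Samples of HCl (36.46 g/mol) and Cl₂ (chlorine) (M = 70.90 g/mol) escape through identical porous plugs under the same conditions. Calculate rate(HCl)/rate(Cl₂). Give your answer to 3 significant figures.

From Graham's law, rate_HCl/rate_Cl₂ = √(M_Cl₂/M_HCl) = √(70.90/36.46) = √1.945 = 1.39.

1.39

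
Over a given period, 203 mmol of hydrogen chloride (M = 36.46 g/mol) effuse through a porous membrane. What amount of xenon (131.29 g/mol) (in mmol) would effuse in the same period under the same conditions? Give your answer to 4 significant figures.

Since effusion rate ∝ 1/√M, rate_Xe/rate_HCl = √(M_HCl/M_Xe) = √(36.46/131.29) = √0.2777 = 0.5270.
So the amount for Xe is 203 × 0.5270 = 107.0 mmol.

107.0 mmol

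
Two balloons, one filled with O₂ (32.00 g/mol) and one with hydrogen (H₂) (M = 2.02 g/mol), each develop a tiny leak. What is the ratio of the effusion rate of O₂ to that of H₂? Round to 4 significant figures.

From Graham's law, rate_O₂/rate_H₂ = √(M_H₂/M_O₂) = √(2.02/32.00) = √0.06313 = 0.2512.

0.2512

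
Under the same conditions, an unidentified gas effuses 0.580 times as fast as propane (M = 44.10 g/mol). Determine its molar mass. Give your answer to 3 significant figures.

131 g/mol

Since effusion rate ∝ 1/√M, rate_X/rate_C₃H₈ = √(M_C₃H₈/M_X).
0.580 = √(44.10/M_X)
M_X = 44.10 / 0.580² = 44.10 / 0.3364 = 131 g/mol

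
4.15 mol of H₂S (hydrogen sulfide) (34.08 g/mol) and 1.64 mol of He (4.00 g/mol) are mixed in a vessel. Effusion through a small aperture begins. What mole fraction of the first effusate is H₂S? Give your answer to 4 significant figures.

The effusion rate of species i is ∝ p_i/√M_i ∝ n_i/√M_i.
x_H₂S(eff) = (n_H₂S/√M_H₂S) / (n_H₂S/√M_H₂S + n_He/√M_He)
= (4.15/√34.08) / (4.15/√34.08 + 1.64/√4.00) = 0.7109/(0.7109 + 0.8200) = 0.4644.

0.4644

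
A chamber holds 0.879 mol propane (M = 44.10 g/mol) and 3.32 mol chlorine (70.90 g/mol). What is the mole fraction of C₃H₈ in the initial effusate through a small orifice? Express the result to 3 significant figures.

0.251

The effusion rate of species i is ∝ p_i/√M_i ∝ n_i/√M_i.
x_C₃H₈(eff) = (n_C₃H₈/√M_C₃H₈) / (n_C₃H₈/√M_C₃H₈ + n_Cl₂/√M_Cl₂)
= (0.879/√44.10) / (0.879/√44.10 + 3.32/√70.90) = 0.1324/(0.1324 + 0.3943) = 0.251.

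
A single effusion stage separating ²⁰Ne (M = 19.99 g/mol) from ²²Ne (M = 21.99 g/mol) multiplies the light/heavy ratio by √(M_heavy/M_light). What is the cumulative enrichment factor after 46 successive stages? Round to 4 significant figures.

After 46 stages the ratio has grown by (√(21.99/19.99))^46 = (21.99/19.99)^(46/2).
= 1.10005^23 = 8.964.

8.964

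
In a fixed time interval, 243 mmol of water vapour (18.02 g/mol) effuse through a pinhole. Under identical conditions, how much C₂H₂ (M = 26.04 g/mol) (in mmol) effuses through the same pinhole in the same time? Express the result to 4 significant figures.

Using Graham's law: rate_C₂H₂/rate_H₂O = √(M_H₂O/M_C₂H₂) = √(18.02/26.04) = √0.6920 = 0.8319.
So the amount for C₂H₂ is 243 × 0.8319 = 202.1 mmol.

202.1 mmol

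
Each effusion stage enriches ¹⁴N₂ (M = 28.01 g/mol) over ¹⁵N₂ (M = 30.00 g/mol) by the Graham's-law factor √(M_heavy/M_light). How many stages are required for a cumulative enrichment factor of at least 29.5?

Per stage α = (30.00/28.01)^(1/2) = 1.07105^0.5, giving ln α = 0.03432.
Need α^N ≥ 29.5 ⇒ N ≥ ln(29.5) / ln α = 3.384 / 0.03432 = 98.62.
Rounding up, N = 99 stages.

99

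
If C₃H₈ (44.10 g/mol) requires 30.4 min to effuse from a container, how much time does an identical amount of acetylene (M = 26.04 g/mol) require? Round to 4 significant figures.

23.36 min

Using Graham's law: t_C₂H₂/t_C₃H₈ = √(M_C₂H₂/M_C₃H₈) = √(26.04/44.10) = √0.5905 = 0.7684.
So the time for C₂H₂ is 30.4 × 0.7684 = 23.36 min.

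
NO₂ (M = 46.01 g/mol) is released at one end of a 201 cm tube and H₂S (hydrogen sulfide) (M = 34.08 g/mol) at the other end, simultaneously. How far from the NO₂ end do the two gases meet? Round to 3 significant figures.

93.0 cm

The fronts meet when d_NO₂ + d_H₂S = L with d_NO₂/d_H₂S = √(M_H₂S/M_NO₂) (Graham's law). Here √(M_H₂S/M_NO₂) = √(34.08/46.01) = 0.8606.
With d_NO₂ + d_H₂S = 201 cm, d_H₂S = 201/(1 + 0.8606) = 108.0 cm.
d_NO₂ = 201 − 108.0 = 93.0 cm.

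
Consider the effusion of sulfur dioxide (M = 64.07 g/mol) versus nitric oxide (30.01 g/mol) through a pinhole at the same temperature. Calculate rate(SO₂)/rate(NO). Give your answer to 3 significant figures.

0.684

Using Graham's law: rate_SO₂/rate_NO = √(M_NO/M_SO₂) = √(30.01/64.07) = √0.4684 = 0.684.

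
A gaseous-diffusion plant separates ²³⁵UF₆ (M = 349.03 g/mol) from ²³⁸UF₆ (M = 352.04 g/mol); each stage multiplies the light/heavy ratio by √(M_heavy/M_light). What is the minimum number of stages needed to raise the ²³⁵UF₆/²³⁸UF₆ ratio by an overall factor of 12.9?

With α = √(352.04/349.03) per stage, ln α = ½ ln(1.00862) = 0.004293.
Need α^N ≥ 12.9 ⇒ N ≥ ln(12.9) / ln α = 2.557 / 0.004293 = 595.61.
So at least 596 stages are needed.

596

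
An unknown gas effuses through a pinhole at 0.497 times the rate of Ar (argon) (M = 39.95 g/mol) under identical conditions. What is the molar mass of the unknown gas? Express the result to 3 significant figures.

From Graham's law, rate_X/rate_Ar = √(M_Ar/M_X).
0.497 = √(39.95/M_X)
M_X = 39.95 / 0.497² = 39.95 / 0.2470 = 162 g/mol

162 g/mol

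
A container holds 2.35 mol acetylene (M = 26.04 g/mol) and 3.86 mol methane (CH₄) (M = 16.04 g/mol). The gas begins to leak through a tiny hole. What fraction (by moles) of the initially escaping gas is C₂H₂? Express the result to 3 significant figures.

Effusion rate of each component ∝ n_i/√M_i (partial pressure × 1/√M).
So x_C₂H₂ in the escaping gas = (n_C₂H₂/√M_C₂H₂) / Σ(n_i/√M_i)
= (2.35/√26.04) / (2.35/√26.04 + 3.86/√16.04) = 0.4605/(0.4605 + 0.9638) = 0.323.

0.323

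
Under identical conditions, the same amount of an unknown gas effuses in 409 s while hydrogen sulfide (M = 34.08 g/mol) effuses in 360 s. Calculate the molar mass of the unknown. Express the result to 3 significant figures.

44.0 g/mol

Graham's law gives t_X/t_H₂S = √(M_X/M_H₂S).
409/360 = 1.136 = √(M_X/34.08)
M_X = 34.08 × 1.136² = 34.08 × 1.291 = 44.0 g/mol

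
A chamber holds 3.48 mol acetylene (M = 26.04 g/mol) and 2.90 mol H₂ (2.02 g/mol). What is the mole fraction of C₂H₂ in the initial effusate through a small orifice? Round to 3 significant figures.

The effusion rate of species i is ∝ p_i/√M_i ∝ n_i/√M_i.
x_C₂H₂(eff) = (n_C₂H₂/√M_C₂H₂) / (n_C₂H₂/√M_C₂H₂ + n_H₂/√M_H₂)
= (3.48/√26.04) / (3.48/√26.04 + 2.90/√2.02) = 0.6820/(0.6820 + 2.040) = 0.251.

0.251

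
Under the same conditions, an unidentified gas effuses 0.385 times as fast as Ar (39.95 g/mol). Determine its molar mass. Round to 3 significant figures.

Using Graham's law: rate_X/rate_Ar = √(M_Ar/M_X).
0.385 = √(39.95/M_X)
M_X = 39.95 / 0.385² = 39.95 / 0.1482 = 270 g/mol

270 g/mol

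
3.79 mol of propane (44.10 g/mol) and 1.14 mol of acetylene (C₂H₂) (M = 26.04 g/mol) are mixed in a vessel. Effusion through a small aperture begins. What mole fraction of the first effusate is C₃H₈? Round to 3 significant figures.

0.719

Each component's effusion rate ∝ (its partial pressure)·(1/√M) ∝ n_i/√M_i.
x_C₃H₈(eff) = (n_C₃H₈/√M_C₃H₈) / (n_C₃H₈/√M_C₃H₈ + n_C₂H₂/√M_C₂H₂)
= (3.79/√44.10) / (3.79/√44.10 + 1.14/√26.04) = 0.5707/(0.5707 + 0.2234) = 0.719.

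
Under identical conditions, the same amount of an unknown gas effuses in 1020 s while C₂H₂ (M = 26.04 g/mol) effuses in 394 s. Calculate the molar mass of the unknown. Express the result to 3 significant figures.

175 g/mol

Graham's law gives t_X/t_C₂H₂ = √(M_X/M_C₂H₂).
1020/394 = 2.589 = √(M_X/26.04)
M_X = 26.04 × 2.589² = 26.04 × 6.702 = 175 g/mol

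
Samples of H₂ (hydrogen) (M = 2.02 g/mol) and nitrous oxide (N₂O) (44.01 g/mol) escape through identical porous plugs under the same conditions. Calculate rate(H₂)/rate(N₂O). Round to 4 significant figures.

4.668

Using Graham's law: rate_H₂/rate_N₂O = √(M_N₂O/M_H₂) = √(44.01/2.02) = √21.79 = 4.668.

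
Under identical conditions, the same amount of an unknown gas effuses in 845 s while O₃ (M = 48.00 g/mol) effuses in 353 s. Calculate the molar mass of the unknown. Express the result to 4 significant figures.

275.0 g/mol

From Graham's law, t_X/t_O₃ = √(M_X/M_O₃).
845/353 = 2.394 = √(M_X/48.00)
M_X = 48.00 × 2.394² = 48.00 × 5.730 = 275.0 g/mol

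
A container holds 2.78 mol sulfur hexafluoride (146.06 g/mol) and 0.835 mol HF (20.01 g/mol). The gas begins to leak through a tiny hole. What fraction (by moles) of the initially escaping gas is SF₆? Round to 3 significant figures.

Each component's effusion rate ∝ (its partial pressure)·(1/√M) ∝ n_i/√M_i.
So x_SF₆ in the escaping gas = (n_SF₆/√M_SF₆) / Σ(n_i/√M_i)
= (2.78/√146.06) / (2.78/√146.06 + 0.835/√20.01) = 0.2300/(0.2300 + 0.1867) = 0.552.

0.552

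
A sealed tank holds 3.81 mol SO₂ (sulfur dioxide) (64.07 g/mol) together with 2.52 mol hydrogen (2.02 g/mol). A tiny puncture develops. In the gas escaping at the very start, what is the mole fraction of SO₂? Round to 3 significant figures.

0.212

Rate_i ∝ x_i/√M_i (Graham's law weighted by mole fraction), so the effusate composition follows n_i/√M_i.
So x_SO₂ in the escaping gas = (n_SO₂/√M_SO₂) / Σ(n_i/√M_i)
= (3.81/√64.07) / (3.81/√64.07 + 2.52/√2.02) = 0.4760/(0.4760 + 1.773) = 0.212.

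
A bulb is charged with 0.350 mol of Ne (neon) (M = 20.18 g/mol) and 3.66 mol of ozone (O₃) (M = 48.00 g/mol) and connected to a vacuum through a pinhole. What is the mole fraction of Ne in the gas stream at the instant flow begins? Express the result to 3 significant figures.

0.129

Rate_i ∝ x_i/√M_i (Graham's law weighted by mole fraction), so the effusate composition follows n_i/√M_i.
Mole fraction of Ne in the effusate = (n_Ne/√M_Ne) / (n_Ne/√M_Ne + n_O₃/√M_O₃)
= (0.350/√20.18) / (0.350/√20.18 + 3.66/√48.00) = 0.07791/(0.07791 + 0.5283) = 0.129.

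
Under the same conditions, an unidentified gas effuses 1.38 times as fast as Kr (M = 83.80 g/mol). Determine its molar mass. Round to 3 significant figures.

From Graham's law, rate_X/rate_Kr = √(M_Kr/M_X).
1.38 = √(83.80/M_X)
M_X = 83.80 / 1.38² = 83.80 / 1.904 = 44.0 g/mol

44.0 g/mol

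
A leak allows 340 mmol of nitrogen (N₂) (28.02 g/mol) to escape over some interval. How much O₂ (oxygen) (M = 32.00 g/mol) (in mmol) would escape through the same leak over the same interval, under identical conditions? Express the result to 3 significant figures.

Since effusion rate ∝ 1/√M, rate_O₂/rate_N₂ = √(M_N₂/M_O₂) = √(28.02/32.00) = √0.8756 = 0.9357.
So the amount for O₂ is 340 × 0.9357 = 318 mmol.

318 mmol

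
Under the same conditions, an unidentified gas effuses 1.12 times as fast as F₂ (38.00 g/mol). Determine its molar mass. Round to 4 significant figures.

30.29 g/mol

By Graham's law, rate_X/rate_F₂ = √(M_F₂/M_X).
1.12 = √(38.00/M_X)
M_X = 38.00 / 1.12² = 38.00 / 1.254 = 30.29 g/mol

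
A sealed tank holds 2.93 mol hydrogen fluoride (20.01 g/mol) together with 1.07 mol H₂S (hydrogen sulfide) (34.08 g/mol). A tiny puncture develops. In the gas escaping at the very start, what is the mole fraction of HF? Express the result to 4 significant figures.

0.7814

Effusion rate of each component ∝ n_i/√M_i (partial pressure × 1/√M).
So x_HF in the escaping gas = (n_HF/√M_HF) / Σ(n_i/√M_i)
= (2.93/√20.01) / (2.93/√20.01 + 1.07/√34.08) = 0.6550/(0.6550 + 0.1833) = 0.7814.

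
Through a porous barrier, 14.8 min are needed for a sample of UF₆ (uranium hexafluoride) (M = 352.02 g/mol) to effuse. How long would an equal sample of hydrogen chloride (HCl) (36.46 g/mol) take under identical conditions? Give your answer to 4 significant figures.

Since effusion rate ∝ 1/√M, t_HCl/t_UF₆ = √(M_HCl/M_UF₆) = √(36.46/352.02) = √0.1036 = 0.3218.
So the time for HCl is 14.8 × 0.3218 = 4.763 min.

4.763 min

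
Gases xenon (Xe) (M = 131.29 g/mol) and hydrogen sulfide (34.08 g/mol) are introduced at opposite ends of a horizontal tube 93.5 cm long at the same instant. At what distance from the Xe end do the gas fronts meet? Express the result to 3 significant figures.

Graham's law gives d_Xe/d_H₂S = rate_Xe/rate_H₂S = √(M_H₂S/M_Xe) = √(34.08/131.29) = 0.5095.
With d_Xe + d_H₂S = 93.5 cm, d_H₂S = 93.5/(1 + 0.5095) = 61.94 cm.
d_Xe = 93.5 − 61.94 = 31.6 cm.

31.6 cm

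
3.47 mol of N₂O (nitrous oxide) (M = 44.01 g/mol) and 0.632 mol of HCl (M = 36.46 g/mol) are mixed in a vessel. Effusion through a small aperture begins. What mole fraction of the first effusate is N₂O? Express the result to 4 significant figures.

The effusion rate of species i is ∝ p_i/√M_i ∝ n_i/√M_i.
So x_N₂O in the escaping gas = (n_N₂O/√M_N₂O) / Σ(n_i/√M_i)
= (3.47/√44.01) / (3.47/√44.01 + 0.632/√36.46) = 0.5231/(0.5231 + 0.1047) = 0.8333.

0.8333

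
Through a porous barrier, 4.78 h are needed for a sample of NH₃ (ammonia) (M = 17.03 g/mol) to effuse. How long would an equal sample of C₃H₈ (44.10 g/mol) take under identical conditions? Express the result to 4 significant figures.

7.692 h

Graham's law gives t_C₃H₈/t_NH₃ = √(M_C₃H₈/M_NH₃) = √(44.10/17.03) = √2.590 = 1.609.
So the time for C₃H₈ is 4.78 × 1.609 = 7.692 h.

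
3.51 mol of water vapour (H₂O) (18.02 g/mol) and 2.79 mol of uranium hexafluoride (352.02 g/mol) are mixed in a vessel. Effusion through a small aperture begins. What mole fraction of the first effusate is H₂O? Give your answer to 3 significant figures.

Effusion rate of each component ∝ n_i/√M_i (partial pressure × 1/√M).
So x_H₂O in the escaping gas = (n_H₂O/√M_H₂O) / Σ(n_i/√M_i)
= (3.51/√18.02) / (3.51/√18.02 + 2.79/√352.02) = 0.8269/(0.8269 + 0.1487) = 0.848.

0.848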